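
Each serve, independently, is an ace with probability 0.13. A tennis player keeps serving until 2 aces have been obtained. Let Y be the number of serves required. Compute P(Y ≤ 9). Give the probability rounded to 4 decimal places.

Finishing within 9 serves ⇔ at least 2 successes in the first 9. With X ~ Binomial(9, 0.13), P(Y ≤ 9) = 1 − P(X ≤ 1).
  k=0: C(9,0)·0.13^0·0.87^9 = 0.285544
  k=1: C(9,1)·0.13^1·0.87^8 = 0.384008
1 − 0.669552 = 0.330448

0.3304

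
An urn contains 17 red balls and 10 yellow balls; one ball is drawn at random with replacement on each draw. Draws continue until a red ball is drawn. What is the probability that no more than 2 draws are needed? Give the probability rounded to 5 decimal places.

0.86283

Y = number of draws to the first success; geometric, p = 0.629630.
P(Y ≤ 2) = 1 − (1−p)^2 = 1 − 0.1371742 = 0.8628258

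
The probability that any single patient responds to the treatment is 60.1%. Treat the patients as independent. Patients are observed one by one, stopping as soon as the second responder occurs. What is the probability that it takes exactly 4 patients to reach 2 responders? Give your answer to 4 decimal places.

Y = trial on which the second success occurs; negative binomial, r=2, p=0.601.
P(Y=4) = C(3,1) · p^2 · (1−p)^2
= 3 · 0.3612 · 0.1592 = 0.172511

0.1725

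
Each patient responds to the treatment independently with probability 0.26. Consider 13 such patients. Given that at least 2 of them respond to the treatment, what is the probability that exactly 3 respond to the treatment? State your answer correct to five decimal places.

X ~ Binomial(13, 0.26). Want P(X=3 | X≥2) = P(X=3) / P(X≥2).
P(X=3) = C(13,3)·0.26^3·0.74^10 = 0.2475160
P(X≥2) = 1 − 0.0199532 − 0.0911375 = 0.8889093
Ratio = 0.2475160 / 0.8889093 = 0.2784491

0.27845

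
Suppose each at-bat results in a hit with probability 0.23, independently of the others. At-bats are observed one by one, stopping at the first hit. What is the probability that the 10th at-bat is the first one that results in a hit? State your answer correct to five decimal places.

Geometric (trials to first success), p = 0.23.
P(Y = 10) = (1−p)^9 · p = 0.095152 · 0.23 = 0.0218849

0.02188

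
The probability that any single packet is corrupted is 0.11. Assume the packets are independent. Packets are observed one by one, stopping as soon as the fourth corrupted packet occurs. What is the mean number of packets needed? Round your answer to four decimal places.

36.3636

Y = total packets until the fourth success; negative binomial with r=4, p=0.11.
E[Y] = r / p = 4 / 0.11 = 36.363636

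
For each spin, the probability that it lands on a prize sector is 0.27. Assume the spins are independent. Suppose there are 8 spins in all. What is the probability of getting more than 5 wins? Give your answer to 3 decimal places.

0.006

X ~ Binomial(8, 0.27); P(X ≥ 6) = Σ C(8,k) p^k (1−p)^(8−k) over k:
  k=6: C(8,6)·0.27^6·0.73^2 = 0.00578
  k=7: C(8,7)·0.27^7·0.73^1 = 0.00061
  k=8: C(8,8)·0.27^8·0.73^0 = 0.00003
Total = 0.00642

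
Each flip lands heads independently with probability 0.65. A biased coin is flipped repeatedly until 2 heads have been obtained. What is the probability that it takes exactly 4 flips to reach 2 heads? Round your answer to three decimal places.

0.155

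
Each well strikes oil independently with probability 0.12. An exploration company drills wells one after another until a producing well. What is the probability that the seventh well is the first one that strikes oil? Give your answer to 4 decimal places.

Geometric (trials to first success), p = 0.12.
P(Y = 7) = (1−p)^6 · p = 0.4644 · 0.12 = 0.055728

0.0557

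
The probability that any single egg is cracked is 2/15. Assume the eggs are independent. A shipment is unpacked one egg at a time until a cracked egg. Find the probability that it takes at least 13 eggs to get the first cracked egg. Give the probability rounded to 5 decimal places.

0.17957

Y = number of eggs to the first success; geometric, p = 0.133333.
P(Y > 12) = P(first 12 all fail) = (1−p)^12 = 0.1795664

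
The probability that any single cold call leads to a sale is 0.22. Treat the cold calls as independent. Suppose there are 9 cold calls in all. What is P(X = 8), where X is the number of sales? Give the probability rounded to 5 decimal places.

0.00004

X ~ Binomial(n=9, p=0.22).
P(X=8) = C(9,8) · p^8 · (1−p)^1
= 9 · 5.4876e-06 · 0.78 = 0.0000385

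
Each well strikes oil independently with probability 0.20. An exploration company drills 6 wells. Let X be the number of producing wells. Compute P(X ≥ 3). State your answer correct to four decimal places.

X ~ Binomial(6, 0.20); P(X ≥ 3) = Σ C(6,k) p^k (1−p)^(6−k) over k:
  k=3: C(6,3)·0.20^3·0.80^3 = 0.081920
  k=4: C(6,4)·0.20^4·0.80^2 = 0.015360
  k=5: C(6,5)·0.20^5·0.80^1 = 0.001536
  k=6: C(6,6)·0.20^6·0.80^0 = 0.000064
Total = 0.098880

0.0989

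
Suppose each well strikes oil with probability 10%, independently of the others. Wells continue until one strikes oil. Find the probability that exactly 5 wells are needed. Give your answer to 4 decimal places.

0.0656

Geometric (trials to first success), p = 0.10.
P(Y = 5) = (1−p)^4 · p = 0.6561 · 0.10 = 0.065610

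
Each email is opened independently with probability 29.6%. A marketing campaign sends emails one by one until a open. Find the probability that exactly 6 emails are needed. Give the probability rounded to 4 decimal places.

Geometric (trials to first success), p = 0.296.
P(Y = 6) = (1−p)^5 · p = 0.17293 · 0.296 = 0.051186

0.0512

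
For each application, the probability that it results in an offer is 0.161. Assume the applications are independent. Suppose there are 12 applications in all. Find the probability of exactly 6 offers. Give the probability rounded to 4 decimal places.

0.0056

X ~ Binomial(n=12, p=0.161).
P(X=6) = C(12,6) · p^6 · (1−p)^6
= 924 · 1.7416e-05 · 0.3488 = 0.005613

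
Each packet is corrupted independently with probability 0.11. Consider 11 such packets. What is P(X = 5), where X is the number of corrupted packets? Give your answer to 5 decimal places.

0.00370

X ~ Binomial(n=11, p=0.11).
P(X=5) = C(11,5) · p^5 · (1−p)^6
= 462 · 1.6105e-05 · 0.49698 = 0.0036978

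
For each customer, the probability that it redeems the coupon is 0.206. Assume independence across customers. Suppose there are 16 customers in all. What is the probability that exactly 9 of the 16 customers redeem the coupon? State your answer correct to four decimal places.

X ~ Binomial(n=16, p=0.206).
P(X=9) = C(16,9) · p^9 · (1−p)^7
= 11440 · 6.6804e-07 · 0.19895 = 0.001520

0.0015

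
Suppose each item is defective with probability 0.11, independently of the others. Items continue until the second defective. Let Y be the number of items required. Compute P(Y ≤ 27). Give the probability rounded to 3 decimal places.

Finishing within 27 items ⇔ at least 2 successes in the first 27. With X ~ Binomial(27, 0.11), P(Y ≤ 27) = 1 − P(X ≤ 1).
  k=0: C(27,0)·0.11^0·0.89^27 = 0.04301
  k=1: C(27,1)·0.11^1·0.89^26 = 0.14351
1 − 0.18652 = 0.81348

0.813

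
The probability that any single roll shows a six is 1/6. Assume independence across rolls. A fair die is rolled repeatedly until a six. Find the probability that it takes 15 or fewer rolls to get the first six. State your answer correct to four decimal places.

0.9351

Y = number of rolls to the first success; geometric, p = 0.166667.
P(Y ≤ 15) = 1 − (1−p)^15 = 1 − 0.064905 = 0.935095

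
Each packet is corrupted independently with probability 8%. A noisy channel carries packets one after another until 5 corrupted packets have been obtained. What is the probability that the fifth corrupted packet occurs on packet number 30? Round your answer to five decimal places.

Y = trial on which the fifth success occurs; negative binomial, r=5, p=0.08.
P(Y=30) = C(29,4) · p^5 · (1−p)^25
= 23751 · 3.2768e-06 · 0.12436 = 0.0096789

0.00968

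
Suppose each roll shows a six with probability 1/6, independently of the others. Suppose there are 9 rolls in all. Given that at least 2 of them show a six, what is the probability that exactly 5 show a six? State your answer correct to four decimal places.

X ~ Binomial(9, 0.166667). Want P(X=5 | X≥2) = P(X=5) / P(X≥2).
P(X=5) = C(9,5)·0.166667^5·0.833333^4 = 0.007814
P(X≥2) = 1 − 0.193807 − 0.348852 = 0.457341
Ratio = 0.007814 / 0.457341 = 0.017086

0.0171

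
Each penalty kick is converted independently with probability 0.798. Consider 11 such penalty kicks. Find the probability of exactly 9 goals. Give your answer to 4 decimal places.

0.2945

X ~ Binomial(n=11, p=0.798).
P(X=9) = C(11,9) · p^9 · (1−p)^2
= 55 · 0.13123 · 0.040804 = 0.294504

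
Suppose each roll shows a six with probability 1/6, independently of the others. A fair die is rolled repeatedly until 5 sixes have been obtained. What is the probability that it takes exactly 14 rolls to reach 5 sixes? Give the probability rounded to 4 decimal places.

0.0178

Y = trial on which the fifth success occurs; negative binomial, r=5, p=0.166667.
P(Y=14) = C(13,4) · p^5 · (1−p)^9
= 715 · 0.0001286 · 0.19381 = 0.017820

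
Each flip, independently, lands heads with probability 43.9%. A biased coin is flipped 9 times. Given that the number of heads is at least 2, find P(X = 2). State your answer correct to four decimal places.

X ~ Binomial(9, 0.439). Want P(X=2 | X≥2) = P(X=2) / P(X≥2).
P(X=2) = C(9,2)·0.439^2·0.561^7 = 0.121331
P(X≥2) = 1 − 0.005504 − 0.038762 = 0.955734
Ratio = 0.121331 / 0.955734 = 0.126951

0.1270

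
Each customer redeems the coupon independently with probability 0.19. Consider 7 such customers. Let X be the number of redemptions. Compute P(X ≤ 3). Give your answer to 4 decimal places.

X ~ Binomial(7, 0.19); P(X ≤ 3) = Σ C(7,k) p^k (1−p)^(7−k) over k:
  k=0: C(7,0)·0.19^0·0.81^7 = 0.228768
  k=1: C(7,1)·0.19^1·0.81^6 = 0.375631
  k=2: C(7,2)·0.19^2·0.81^5 = 0.264333
  k=3: C(7,3)·0.19^3·0.81^4 = 0.103340
Total = 0.972072

0.9721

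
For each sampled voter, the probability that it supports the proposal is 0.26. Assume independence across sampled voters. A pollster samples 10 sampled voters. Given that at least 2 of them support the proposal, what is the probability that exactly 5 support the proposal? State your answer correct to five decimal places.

X ~ Binomial(10, 0.26). Want P(X=5 | X≥2) = P(X=5) / P(X≥2).
P(X=5) = C(10,5)·0.26^5·0.74^5 = 0.0664394
P(X≥2) = 1 − 0.0492399 − 0.1730051 = 0.7777550
Ratio = 0.0664394 / 0.7777550 = 0.0854246

0.08542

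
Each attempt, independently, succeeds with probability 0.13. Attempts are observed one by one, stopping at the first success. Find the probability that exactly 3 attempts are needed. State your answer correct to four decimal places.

Geometric (trials to first success), p = 0.13.
P(Y = 3) = (1−p)^2 · p = 0.7569 · 0.13 = 0.098397

0.0984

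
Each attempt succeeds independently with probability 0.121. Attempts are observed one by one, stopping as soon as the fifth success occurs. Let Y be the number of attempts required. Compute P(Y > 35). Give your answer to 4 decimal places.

Needing more than 35 attempts ⇔ fewer than 5 successes in the first 35. With X ~ Binomial(35, 0.121), P(Y > 35) = P(X ≤ 4).
  k=0: C(35,0)·0.121^0·0.879^35 = 0.010955
  k=1: C(35,1)·0.121^1·0.879^34 = 0.052781
  k=2: C(35,2)·0.121^2·0.879^33 = 0.123515
  k=3: C(35,3)·0.121^3·0.879^32 = 0.187029
  k=4: C(35,4)·0.121^4·0.879^31 = 0.205966
P(X ≤ 4) = 0.580247

0.5802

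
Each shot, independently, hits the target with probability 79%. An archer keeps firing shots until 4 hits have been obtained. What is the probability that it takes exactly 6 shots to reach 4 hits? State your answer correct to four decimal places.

0.1718

Y = trial on which the fourth success occurs; negative binomial, r=4, p=0.79.
P(Y=6) = C(5,3) · p^4 · (1−p)^2
= 10 · 0.3895 · 0.0441 = 0.171770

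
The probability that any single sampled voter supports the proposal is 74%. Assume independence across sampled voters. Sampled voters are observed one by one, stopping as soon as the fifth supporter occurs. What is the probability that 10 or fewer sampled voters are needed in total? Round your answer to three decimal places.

0.976

Finishing within 10 sampled voters ⇔ at least 5 successes in the first 10. With X ~ Binomial(10, 0.74), P(Y ≤ 10) = 1 − P(X ≤ 4).
  k=0: C(10,0)·0.74^0·0.26^10 = 0.00000
  k=1: C(10,1)·0.74^1·0.26^9 = 0.00004
  k=2: C(10,2)·0.74^2·0.26^8 = 0.00051
  k=3: C(10,3)·0.74^3·0.26^7 = 0.00391
  k=4: C(10,4)·0.74^4·0.26^6 = 0.01945
1 − 0.02391 = 0.97609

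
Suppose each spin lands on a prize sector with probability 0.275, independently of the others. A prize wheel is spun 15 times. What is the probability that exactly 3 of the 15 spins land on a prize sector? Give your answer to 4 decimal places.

X ~ Binomial(n=15, p=0.275).
P(X=3) = C(15,3) · p^3 · (1−p)^12
= 455 · 0.020797 · 0.021089 = 0.199556

0.1996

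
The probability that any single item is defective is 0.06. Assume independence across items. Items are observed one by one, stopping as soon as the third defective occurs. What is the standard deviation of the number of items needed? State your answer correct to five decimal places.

27.98809

Y = total items until the third success; negative binomial with r=3, p=0.06.
SD(Y) = √[r(1−p)/p²] = √(783.3333333) = 27.9880927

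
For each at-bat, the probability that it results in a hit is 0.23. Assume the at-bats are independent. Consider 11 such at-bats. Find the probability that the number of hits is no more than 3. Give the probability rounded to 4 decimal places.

0.7667

X ~ Binomial(11, 0.23); P(X ≤ 3) = Σ C(11,k) p^k (1−p)^(11−k) over k:
  k=0: C(11,0)·0.23^0·0.77^11 = 0.056415
  k=1: C(11,1)·0.23^1·0.77^10 = 0.185365
  k=2: C(11,2)·0.23^2·0.77^9 = 0.276844
  k=3: C(11,3)·0.23^3·0.77^8 = 0.248081
Total = 0.766705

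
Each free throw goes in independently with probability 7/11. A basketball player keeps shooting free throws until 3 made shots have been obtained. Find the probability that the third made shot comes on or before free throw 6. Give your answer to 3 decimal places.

Finishing within 6 free throws ⇔ at least 3 successes in the first 6. With X ~ Binomial(6, 0.636364), P(Y ≤ 6) = 1 − P(X ≤ 2).
  k=0: C(6,0)·0.636364^0·0.363636^6 = 0.00231
  k=1: C(6,1)·0.636364^1·0.363636^5 = 0.02428
  k=2: C(6,2)·0.636364^2·0.363636^4 = 0.10621
1 − 0.13280 = 0.86720

0.867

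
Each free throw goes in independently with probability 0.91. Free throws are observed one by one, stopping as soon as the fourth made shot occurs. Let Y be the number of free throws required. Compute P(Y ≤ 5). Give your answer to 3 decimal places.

Finishing within 5 free throws ⇔ at least 4 successes in the first 5. With X ~ Binomial(5, 0.91), P(Y ≤ 5) = 1 − P(X ≤ 3).
  k=0: C(5,0)·0.91^0·0.09^5 = 0.00001
  k=1: C(5,1)·0.91^1·0.09^4 = 0.00030
  k=2: C(5,2)·0.91^2·0.09^3 = 0.00604
  k=3: C(5,3)·0.91^3·0.09^2 = 0.06104
1 − 0.06738 = 0.93262

0.933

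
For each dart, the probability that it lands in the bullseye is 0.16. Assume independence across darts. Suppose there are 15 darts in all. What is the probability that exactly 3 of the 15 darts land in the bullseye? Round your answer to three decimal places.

0.230

X ~ Binomial(n=15, p=0.16).
P(X=3) = C(15,3) · p^3 · (1−p)^12
= 455 · 0.004096 · 0.12341 = 0.23000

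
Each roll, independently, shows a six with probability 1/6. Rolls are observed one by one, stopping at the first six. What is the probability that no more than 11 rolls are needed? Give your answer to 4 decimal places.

Y = number of rolls to the first success; geometric, p = 0.166667.
P(Y ≤ 11) = 1 − (1−p)^11 = 1 − 0.134588 = 0.865412

0.8654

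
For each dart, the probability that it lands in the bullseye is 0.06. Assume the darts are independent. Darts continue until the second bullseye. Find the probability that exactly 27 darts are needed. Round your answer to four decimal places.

Y = trial on which the second success occurs; negative binomial, r=2, p=0.06.
P(Y=27) = C(26,1) · p^2 · (1−p)^25
= 26 · 0.0036 · 0.21291 = 0.019928

0.0199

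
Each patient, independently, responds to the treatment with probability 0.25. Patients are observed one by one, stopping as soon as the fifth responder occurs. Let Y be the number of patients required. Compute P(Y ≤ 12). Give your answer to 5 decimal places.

0.15764

Finishing within 12 patients ⇔ at least 5 successes in the first 12. With X ~ Binomial(12, 0.25), P(Y ≤ 12) = 1 − P(X ≤ 4).
  k=0: C(12,0)·0.25^0·0.75^12 = 0.0316764
  k=1: C(12,1)·0.25^1·0.75^11 = 0.1267054
  k=2: C(12,2)·0.25^2·0.75^10 = 0.2322932
  k=3: C(12,3)·0.25^3·0.75^9 = 0.2581036
  k=4: C(12,4)·0.25^4·0.75^8 = 0.1935777
1 − 0.8423563 = 0.1576437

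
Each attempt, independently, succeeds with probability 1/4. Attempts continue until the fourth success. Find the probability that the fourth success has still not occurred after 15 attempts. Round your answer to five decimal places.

Needing more than 15 attempts ⇔ fewer than 4 successes in the first 15. With X ~ Binomial(15, 0.25), P(Y > 15) = P(X ≤ 3).
  k=0: C(15,0)·0.25^0·0.75^15 = 0.0133635
  k=1: C(15,1)·0.25^1·0.75^14 = 0.0668173
  k=2: C(15,2)·0.25^2·0.75^13 = 0.1559070
  k=3: C(15,3)·0.25^3·0.75^12 = 0.2251991
P(X ≤ 3) = 0.4612869

0.46129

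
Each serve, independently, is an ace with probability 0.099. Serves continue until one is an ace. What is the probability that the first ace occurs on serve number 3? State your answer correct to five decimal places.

0.08037

Geometric (trials to first success), p = 0.099.
P(Y = 3) = (1−p)^2 · p = 0.8118 · 0.099 = 0.0803683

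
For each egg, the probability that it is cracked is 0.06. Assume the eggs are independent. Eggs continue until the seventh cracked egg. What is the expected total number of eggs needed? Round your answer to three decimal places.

116.667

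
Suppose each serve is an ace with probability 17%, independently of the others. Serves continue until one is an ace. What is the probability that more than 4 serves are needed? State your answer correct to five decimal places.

0.47458

Y = number of serves to the first success; geometric, p = 0.17.
P(Y > 4) = P(first 4 all fail) = (1−p)^4 = 0.4745832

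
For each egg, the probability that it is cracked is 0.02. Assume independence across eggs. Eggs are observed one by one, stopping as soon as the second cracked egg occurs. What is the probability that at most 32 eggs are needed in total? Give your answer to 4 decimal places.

0.1340

Finishing within 32 eggs ⇔ at least 2 successes in the first 32. With X ~ Binomial(32, 0.02), P(Y ≤ 32) = 1 − P(X ≤ 1).
  k=0: C(32,0)·0.02^0·0.98^32 = 0.523883
  k=1: C(32,1)·0.02^1·0.98^31 = 0.342128
1 − 0.866011 = 0.133989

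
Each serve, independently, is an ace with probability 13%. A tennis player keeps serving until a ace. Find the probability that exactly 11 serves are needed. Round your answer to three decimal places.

Geometric (trials to first success), p = 0.13.
P(Y = 11) = (1−p)^10 · p = 0.24842 · 0.13 = 0.03230

0.032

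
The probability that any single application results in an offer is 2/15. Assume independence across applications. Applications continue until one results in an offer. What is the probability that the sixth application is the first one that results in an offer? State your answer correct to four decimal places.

Geometric (trials to first success), p = 0.133333.
P(Y = 6) = (1−p)^5 · p = 0.48895 · 0.133333 = 0.065193

0.0652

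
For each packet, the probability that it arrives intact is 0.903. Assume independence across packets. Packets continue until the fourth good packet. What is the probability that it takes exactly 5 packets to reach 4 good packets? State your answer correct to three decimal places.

Y = trial on which the fourth success occurs; negative binomial, r=4, p=0.903.
P(Y=5) = C(4,3) · p^4 · (1−p)^1
= 4 · 0.66489 · 0.097 = 0.25798

0.258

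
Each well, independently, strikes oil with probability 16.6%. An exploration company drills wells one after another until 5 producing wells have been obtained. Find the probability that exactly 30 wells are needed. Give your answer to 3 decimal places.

Y = trial on which the fifth success occurs; negative binomial, r=5, p=0.166.
P(Y=30) = C(29,4) · p^5 · (1−p)^25
= 23751 · 0.00012605 · 0.010694 = 0.03202

0.032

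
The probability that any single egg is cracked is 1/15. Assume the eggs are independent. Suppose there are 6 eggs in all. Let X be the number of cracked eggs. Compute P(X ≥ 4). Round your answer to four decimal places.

X ~ Binomial(6, 0.066667); P(X ≥ 4) = Σ C(6,k) p^k (1−p)^(6−k) over k:
  k=4: C(6,4)·0.066667^4·0.933333^2 = 0.000258
  k=5: C(6,5)·0.066667^5·0.933333^1 = 0.000007
  k=6: C(6,6)·0.066667^6·0.933333^0 = 0.000000
Total = 0.000266

0.0003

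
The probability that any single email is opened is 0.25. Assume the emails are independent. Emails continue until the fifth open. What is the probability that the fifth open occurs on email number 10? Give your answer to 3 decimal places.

0.029

Y = trial on which the fifth success occurs; negative binomial, r=5, p=0.25.
P(Y=10) = C(9,4) · p^5 · (1−p)^5
= 126 · 0.00097656 · 0.2373 = 0.02920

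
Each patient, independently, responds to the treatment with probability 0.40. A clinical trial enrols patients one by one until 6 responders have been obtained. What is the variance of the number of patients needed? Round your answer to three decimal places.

Y = total patients until the sixth success; negative binomial with r=6, p=0.40.
Var(Y) = r(1−p)/p² = 6·0.60 / 0.40² = 22.50000

22.500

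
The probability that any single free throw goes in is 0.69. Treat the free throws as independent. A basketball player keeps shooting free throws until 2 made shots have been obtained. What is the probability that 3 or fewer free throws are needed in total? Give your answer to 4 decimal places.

0.7713

Finishing within 3 free throws ⇔ at least 2 successes in the first 3. With X ~ Binomial(3, 0.69), P(Y ≤ 3) = 1 − P(X ≤ 1).
  k=0: C(3,0)·0.69^0·0.31^3 = 0.029791
  k=1: C(3,1)·0.69^1·0.31^2 = 0.198927
1 − 0.228718 = 0.771282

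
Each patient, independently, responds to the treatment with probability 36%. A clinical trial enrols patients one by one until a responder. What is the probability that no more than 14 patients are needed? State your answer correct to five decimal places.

0.99807

Y = number of patients to the first success; geometric, p = 0.36.
P(Y ≤ 14) = 1 − (1−p)^14 = 1 − 0.0019343 = 0.9980657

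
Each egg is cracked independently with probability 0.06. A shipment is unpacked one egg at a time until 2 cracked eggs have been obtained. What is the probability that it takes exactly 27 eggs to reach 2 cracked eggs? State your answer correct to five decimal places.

0.01993

Y = trial on which the second success occurs; negative binomial, r=2, p=0.06.
P(Y=27) = C(26,1) · p^2 · (1−p)^25
= 26 · 0.0036 · 0.21291 = 0.0199284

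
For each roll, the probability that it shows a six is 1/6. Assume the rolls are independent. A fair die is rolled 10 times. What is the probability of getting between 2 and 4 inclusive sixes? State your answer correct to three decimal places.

0.500

X ~ Binomial(10, 0.166667); P(2 ≤ X ≤ 4) = Σ C(10,k) p^k (1−p)^(10−k) over k:
  k=2: C(10,2)·0.166667^2·0.833333^8 = 0.29071
  k=3: C(10,3)·0.166667^3·0.833333^7 = 0.15505
  k=4: C(10,4)·0.166667^4·0.833333^6 = 0.05427
Total = 0.50002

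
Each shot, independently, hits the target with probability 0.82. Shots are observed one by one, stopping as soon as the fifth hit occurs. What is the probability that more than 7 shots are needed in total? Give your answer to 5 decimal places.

0.11541

Needing more than 7 shots ⇔ fewer than 5 successes in the first 7. With X ~ Binomial(7, 0.82), P(Y > 7) = P(X ≤ 4).
  k=0: C(7,0)·0.82^0·0.18^7 = 0.0000061
  k=1: C(7,1)·0.82^1·0.18^6 = 0.0001952
  k=2: C(7,2)·0.82^2·0.18^5 = 0.0026681
  k=3: C(7,3)·0.82^3·0.18^4 = 0.0202581
  k=4: C(7,4)·0.82^4·0.18^3 = 0.0922871
P(X ≤ 4) = 0.1154147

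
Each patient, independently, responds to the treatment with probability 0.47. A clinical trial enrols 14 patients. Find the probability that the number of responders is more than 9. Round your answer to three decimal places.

X ~ Binomial(14, 0.47); P(X ≥ 10) = Σ C(14,k) p^k (1−p)^(14−k) over k:
  k=10: C(14,10)·0.47^10·0.53^4 = 0.04154
  k=11: C(14,11)·0.47^11·0.53^3 = 0.01340
  k=12: C(14,12)·0.47^12·0.53^2 = 0.00297
  k=13: C(14,13)·0.47^13·0.53^1 = 0.00041
  k=14: C(14,14)·0.47^14·0.53^0 = 0.00003
Total = 0.05834

0.058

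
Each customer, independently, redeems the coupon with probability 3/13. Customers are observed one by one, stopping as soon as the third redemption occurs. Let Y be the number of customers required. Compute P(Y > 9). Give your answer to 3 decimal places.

Needing more than 9 customers ⇔ fewer than 3 successes in the first 9. With X ~ Binomial(9, 0.230769), P(Y > 9) = P(X ≤ 2).
  k=0: C(9,0)·0.230769^0·0.769231^9 = 0.09430
  k=1: C(9,1)·0.230769^1·0.769231^8 = 0.25461
  k=2: C(9,2)·0.230769^2·0.769231^7 = 0.30553
P(X ≤ 2) = 0.65444

0.654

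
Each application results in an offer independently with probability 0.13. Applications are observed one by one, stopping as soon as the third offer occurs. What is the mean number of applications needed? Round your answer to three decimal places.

Y = total applications until the third success; negative binomial with r=3, p=0.13.
E[Y] = r / p = 3 / 0.13 = 23.07692

23.077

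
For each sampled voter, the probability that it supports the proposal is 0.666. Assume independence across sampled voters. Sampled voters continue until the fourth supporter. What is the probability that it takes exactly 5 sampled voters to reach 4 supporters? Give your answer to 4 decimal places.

0.2628

Y = trial on which the fourth success occurs; negative binomial, r=4, p=0.666.
P(Y=5) = C(4,3) · p^4 · (1−p)^1
= 4 · 0.19674 · 0.334 = 0.262847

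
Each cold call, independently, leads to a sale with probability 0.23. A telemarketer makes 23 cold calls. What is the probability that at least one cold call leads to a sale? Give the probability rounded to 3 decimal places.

P(at least one) = 1 − P(none) = 1 − (1 − 0.23)^23
= 1 − 0.00245 = 0.99755

0.998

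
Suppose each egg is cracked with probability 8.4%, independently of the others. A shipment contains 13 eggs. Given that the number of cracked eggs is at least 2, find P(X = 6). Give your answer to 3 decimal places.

0.001

X ~ Binomial(13, 0.084). Want P(X=6 | X≥2) = P(X=6) / P(X≥2).
P(X=6) = C(13,6)·0.084^6·0.916^7 = 0.00033
P(X≥2) = 1 − 0.31963 − 0.38104 = 0.29934
Ratio = 0.00033 / 0.29934 = 0.00109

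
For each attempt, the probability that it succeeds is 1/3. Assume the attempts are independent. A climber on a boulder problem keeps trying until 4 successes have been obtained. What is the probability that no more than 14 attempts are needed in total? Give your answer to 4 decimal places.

0.7388

Finishing within 14 attempts ⇔ at least 4 successes in the first 14. With X ~ Binomial(14, 0.333333), P(Y ≤ 14) = 1 − P(X ≤ 3).
  k=0: C(14,0)·0.333333^0·0.666667^14 = 0.003425
  k=1: C(14,1)·0.333333^1·0.666667^13 = 0.023978
  k=2: C(14,2)·0.333333^2·0.666667^12 = 0.077930
  k=3: C(14,3)·0.333333^3·0.666667^11 = 0.155860
1 − 0.261193 = 0.738807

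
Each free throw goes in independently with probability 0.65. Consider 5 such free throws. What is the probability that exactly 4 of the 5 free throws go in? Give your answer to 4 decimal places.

0.3124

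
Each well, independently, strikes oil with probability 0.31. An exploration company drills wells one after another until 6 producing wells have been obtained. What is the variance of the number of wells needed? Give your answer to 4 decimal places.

Y = total wells until the sixth success; negative binomial with r=6, p=0.31.
Var(Y) = r(1−p)/p² = 6·0.69 / 0.31² = 43.080125

43.0801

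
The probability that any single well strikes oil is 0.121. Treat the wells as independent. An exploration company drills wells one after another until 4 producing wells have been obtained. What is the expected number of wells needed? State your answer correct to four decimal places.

33.0579

Y = total wells until the fourth success; negative binomial with r=4, p=0.121.
E[Y] = r / p = 4 / 0.121 = 33.057851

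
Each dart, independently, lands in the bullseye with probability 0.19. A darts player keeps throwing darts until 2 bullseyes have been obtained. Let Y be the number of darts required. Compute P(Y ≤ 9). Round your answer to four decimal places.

0.5330

Finishing within 9 darts ⇔ at least 2 successes in the first 9. With X ~ Binomial(9, 0.19), P(Y ≤ 9) = 1 − P(X ≤ 1).
  k=0: C(9,0)·0.19^0·0.81^9 = 0.150095
  k=1: C(9,1)·0.19^1·0.81^8 = 0.316866
1 − 0.466961 = 0.533039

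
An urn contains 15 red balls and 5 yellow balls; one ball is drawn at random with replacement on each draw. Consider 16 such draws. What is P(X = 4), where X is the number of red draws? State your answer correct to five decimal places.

0.00003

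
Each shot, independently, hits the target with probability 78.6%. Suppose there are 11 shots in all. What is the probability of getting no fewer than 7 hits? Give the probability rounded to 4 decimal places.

0.9348

X ~ Binomial(11, 0.786); P(X ≥ 7) = Σ C(11,k) p^k (1−p)^(11−k) over k:
  k=7: C(11,7)·0.786^7·0.214^4 = 0.128271
  k=8: C(11,8)·0.786^8·0.214^3 = 0.235562
  k=9: C(11,9)·0.786^9·0.214^2 = 0.288399
  k=10: C(11,10)·0.786^10·0.214^1 = 0.211852
  k=11: C(11,11)·0.786^11·0.214^0 = 0.070737
Total = 0.934820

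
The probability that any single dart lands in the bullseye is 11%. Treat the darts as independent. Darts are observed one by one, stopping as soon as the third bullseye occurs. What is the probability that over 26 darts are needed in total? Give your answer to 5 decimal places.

Needing more than 26 darts ⇔ fewer than 3 successes in the first 26. With X ~ Binomial(26, 0.11), P(Y > 26) = P(X ≤ 2).
  k=0: C(26,0)·0.11^0·0.89^26 = 0.0483215
  k=1: C(26,1)·0.11^1·0.89^25 = 0.1552802
  k=2: C(26,2)·0.11^2·0.89^24 = 0.2398993
P(X ≤ 2) = 0.4435010

0.44350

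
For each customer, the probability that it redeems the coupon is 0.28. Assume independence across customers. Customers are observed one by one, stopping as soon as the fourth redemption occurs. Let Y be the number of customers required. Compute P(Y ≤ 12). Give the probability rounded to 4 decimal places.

Finishing within 12 customers ⇔ at least 4 successes in the first 12. With X ~ Binomial(12, 0.28), P(Y ≤ 12) = 1 − P(X ≤ 3).
  k=0: C(12,0)·0.28^0·0.72^12 = 0.019408
  k=1: C(12,1)·0.28^1·0.72^11 = 0.090573
  k=2: C(12,2)·0.28^2·0.72^10 = 0.193725
  k=3: C(12,3)·0.28^3·0.72^9 = 0.251125
1 − 0.554830 = 0.445170

0.4452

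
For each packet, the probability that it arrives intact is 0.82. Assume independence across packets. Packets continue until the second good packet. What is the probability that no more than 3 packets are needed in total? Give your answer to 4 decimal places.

Finishing within 3 packets ⇔ at least 2 successes in the first 3. With X ~ Binomial(3, 0.82), P(Y ≤ 3) = 1 − P(X ≤ 1).
  k=0: C(3,0)·0.82^0·0.18^3 = 0.005832
  k=1: C(3,1)·0.82^1·0.18^2 = 0.079704
1 − 0.085536 = 0.914464

0.9145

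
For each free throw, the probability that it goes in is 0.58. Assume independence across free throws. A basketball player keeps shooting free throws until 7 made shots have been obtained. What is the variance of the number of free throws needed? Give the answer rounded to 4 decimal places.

Y = total free throws until the seventh success; negative binomial with r=7, p=0.58.
Var(Y) = r(1−p)/p² = 7·0.42 / 0.58² = 8.739596

8.7396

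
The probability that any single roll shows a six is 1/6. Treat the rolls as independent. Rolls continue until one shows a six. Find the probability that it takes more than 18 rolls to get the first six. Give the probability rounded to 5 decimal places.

Y = number of rolls to the first success; geometric, p = 0.166667.
P(Y > 18) = P(first 18 all fail) = (1−p)^18 = 0.0375610

0.03756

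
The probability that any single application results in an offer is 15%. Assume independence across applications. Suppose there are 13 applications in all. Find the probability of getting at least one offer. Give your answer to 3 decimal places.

0.879

P(at least one) = 1 − P(none) = 1 − (1 − 0.15)^13
= 1 − 0.12091 = 0.87909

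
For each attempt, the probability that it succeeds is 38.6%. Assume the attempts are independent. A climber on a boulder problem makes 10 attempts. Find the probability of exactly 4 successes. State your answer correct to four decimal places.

X ~ Binomial(n=10, p=0.386).
P(X=4) = C(10,4) · p^4 · (1−p)^6
= 210 · 0.0222 · 0.053581 = 0.249792

0.2498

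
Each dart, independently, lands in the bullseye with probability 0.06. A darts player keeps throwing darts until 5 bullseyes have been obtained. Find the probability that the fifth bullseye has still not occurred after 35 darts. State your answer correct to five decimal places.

0.94372

Needing more than 35 darts ⇔ fewer than 5 successes in the first 35. With X ~ Binomial(35, 0.06), P(Y > 35) = P(X ≤ 4).
  k=0: C(35,0)·0.06^0·0.94^35 = 0.1146766
  k=1: C(35,1)·0.06^1·0.94^34 = 0.2561924
  k=2: C(35,2)·0.06^2·0.94^33 = 0.2779961
  k=3: C(35,3)·0.06^3·0.94^32 = 0.1951887
  k=4: C(35,4)·0.06^4·0.94^31 = 0.0996708
P(X ≤ 4) = 0.9437247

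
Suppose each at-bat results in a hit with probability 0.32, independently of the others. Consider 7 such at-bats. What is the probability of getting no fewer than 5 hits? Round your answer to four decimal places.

X ~ Binomial(7, 0.32); P(X ≥ 5) = Σ C(7,k) p^k (1−p)^(7−k) over k:
  k=5: C(7,5)·0.32^5·0.68^2 = 0.032583
  k=6: C(7,6)·0.32^6·0.68^1 = 0.005111
  k=7: C(7,7)·0.32^7·0.68^0 = 0.000344
Total = 0.038037

0.0380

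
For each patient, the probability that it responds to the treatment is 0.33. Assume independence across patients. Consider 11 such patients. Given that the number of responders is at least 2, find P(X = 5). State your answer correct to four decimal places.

X ~ Binomial(11, 0.33). Want P(X=5 | X≥2) = P(X=5) / P(X≥2).
P(X=5) = C(11,5)·0.33^5·0.67^6 = 0.163554
P(X≥2) = 1 − 0.012213 − 0.066169 = 0.921618
Ratio = 0.163554 / 0.921618 = 0.177464

0.1775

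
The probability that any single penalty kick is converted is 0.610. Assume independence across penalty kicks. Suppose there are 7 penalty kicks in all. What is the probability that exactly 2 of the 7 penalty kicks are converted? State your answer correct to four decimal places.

X ~ Binomial(n=7, p=0.61).
P(X=2) = C(7,2) · p^2 · (1−p)^5
= 21 · 0.3721 · 0.0090224 = 0.070502

0.0705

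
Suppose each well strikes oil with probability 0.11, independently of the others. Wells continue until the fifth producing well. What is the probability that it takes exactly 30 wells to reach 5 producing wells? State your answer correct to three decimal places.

0.021

Y = trial on which the fifth success occurs; negative binomial, r=5, p=0.11.
P(Y=30) = C(29,4) · p^5 · (1−p)^25
= 23751 · 1.6105e-05 · 0.054294 = 0.02077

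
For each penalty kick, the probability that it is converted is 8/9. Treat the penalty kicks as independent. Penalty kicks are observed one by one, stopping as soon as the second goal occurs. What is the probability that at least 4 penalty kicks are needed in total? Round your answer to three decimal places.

0.034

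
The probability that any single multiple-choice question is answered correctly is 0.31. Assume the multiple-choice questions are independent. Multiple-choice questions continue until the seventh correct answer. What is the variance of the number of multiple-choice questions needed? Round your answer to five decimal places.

Y = total multiple-choice questions until the seventh success; negative binomial with r=7, p=0.31.
Var(Y) = r(1−p)/p² = 7·0.69 / 0.31² = 50.2601457

50.26015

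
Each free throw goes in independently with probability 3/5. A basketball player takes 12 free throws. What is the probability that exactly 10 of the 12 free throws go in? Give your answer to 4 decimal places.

0.0639

X ~ Binomial(n=12, p=0.60).
P(X=10) = C(12,10) · p^10 · (1−p)^2
= 66 · 0.0060466 · 0.16 = 0.063852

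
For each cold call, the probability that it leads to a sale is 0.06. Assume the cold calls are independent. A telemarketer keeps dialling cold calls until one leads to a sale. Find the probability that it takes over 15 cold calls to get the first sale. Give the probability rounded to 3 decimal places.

Y = number of cold calls to the first success; geometric, p = 0.06.
P(Y > 15) = P(first 15 all fail) = (1−p)^15 = 0.39529

0.395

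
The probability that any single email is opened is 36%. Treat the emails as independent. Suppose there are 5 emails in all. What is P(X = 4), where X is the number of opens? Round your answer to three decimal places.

X ~ Binomial(n=5, p=0.36).
P(X=4) = C(5,4) · p^4 · (1−p)^1
= 5 · 0.016796 · 0.64 = 0.05375

0.054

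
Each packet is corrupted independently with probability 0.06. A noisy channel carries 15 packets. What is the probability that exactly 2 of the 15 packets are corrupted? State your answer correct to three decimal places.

0.169

X ~ Binomial(n=15, p=0.06).
P(X=2) = C(15,2) · p^2 · (1−p)^13
= 105 · 0.0036 · 0.44737 = 0.16910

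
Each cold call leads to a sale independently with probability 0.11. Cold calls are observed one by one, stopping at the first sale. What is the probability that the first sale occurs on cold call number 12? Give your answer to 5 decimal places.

0.03053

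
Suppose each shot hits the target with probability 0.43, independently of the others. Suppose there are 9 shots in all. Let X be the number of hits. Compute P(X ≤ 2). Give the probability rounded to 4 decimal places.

X ~ Binomial(9, 0.43); P(X ≤ 2) = Σ C(9,k) p^k (1−p)^(9−k) over k:
  k=0: C(9,0)·0.43^0·0.57^9 = 0.006351
  k=1: C(9,1)·0.43^1·0.57^8 = 0.043123
  k=2: C(9,2)·0.43^2·0.57^7 = 0.130126
Total = 0.179600

0.1796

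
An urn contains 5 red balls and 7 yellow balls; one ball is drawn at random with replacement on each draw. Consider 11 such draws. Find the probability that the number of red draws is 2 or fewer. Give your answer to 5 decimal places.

X ~ Binomial(11, 0.416667); P(X ≤ 2) = Σ C(11,k) p^k (1−p)^(11−k) over k:
  k=0: C(11,0)·0.416667^0·0.583333^11 = 0.0026612
  k=1: C(11,1)·0.416667^1·0.583333^10 = 0.0209098
  k=2: C(11,2)·0.416667^2·0.583333^9 = 0.0746778
Total = 0.0982488

0.09825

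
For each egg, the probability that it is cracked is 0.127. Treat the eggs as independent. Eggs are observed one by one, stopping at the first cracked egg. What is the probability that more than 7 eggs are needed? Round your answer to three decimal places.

Y = number of eggs to the first success; geometric, p = 0.127.
P(Y > 7) = P(first 7 all fail) = (1−p)^7 = 0.38646

0.386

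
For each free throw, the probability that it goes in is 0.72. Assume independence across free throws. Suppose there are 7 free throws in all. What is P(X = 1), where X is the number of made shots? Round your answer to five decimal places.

X ~ Binomial(n=7, p=0.72).
P(X=1) = C(7,1) · p^1 · (1−p)^6
= 7 · 0.72 · 0.00048189 = 0.0024287

0.00243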